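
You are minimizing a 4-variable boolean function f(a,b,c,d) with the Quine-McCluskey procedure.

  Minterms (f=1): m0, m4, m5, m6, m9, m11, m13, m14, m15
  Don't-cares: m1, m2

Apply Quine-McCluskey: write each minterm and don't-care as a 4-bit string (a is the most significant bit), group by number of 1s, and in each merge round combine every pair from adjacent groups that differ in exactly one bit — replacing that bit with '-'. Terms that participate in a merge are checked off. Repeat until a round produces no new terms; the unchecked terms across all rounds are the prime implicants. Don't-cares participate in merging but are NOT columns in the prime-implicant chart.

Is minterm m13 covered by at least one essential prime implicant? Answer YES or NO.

Round 0: 0000✓ 0001✓ 0010✓ 0100✓ 0101✓ 0110✓ 1001✓ 1011✓ 1101✓ 1110✓ 1111✓
Round 1: -001✓ -101✓ -110 0-00✓ 0-01✓ 0-10✓ 00-0✓ 000-✓ 01-0✓ 010-✓ 1-01✓ 1-11✓ 10-1✓ 11-1✓ 111-
Round 2: --01 0--0 0-0- 1--1
PIs = {--01, -110, 0--0, 0-0-, 1--1, 111-}
Coverage chart:
  m0: 0--0,0-0-
  m4: 0--0,0-0-
  m5: --01,0-0-
  m6: -110,0--0
  m9: --01,1--1
  m11: 1--1 ←essential
  m13: --01,1--1
  m14: -110,111-
  m15: 1--1,111-
Essential: 1--1

YES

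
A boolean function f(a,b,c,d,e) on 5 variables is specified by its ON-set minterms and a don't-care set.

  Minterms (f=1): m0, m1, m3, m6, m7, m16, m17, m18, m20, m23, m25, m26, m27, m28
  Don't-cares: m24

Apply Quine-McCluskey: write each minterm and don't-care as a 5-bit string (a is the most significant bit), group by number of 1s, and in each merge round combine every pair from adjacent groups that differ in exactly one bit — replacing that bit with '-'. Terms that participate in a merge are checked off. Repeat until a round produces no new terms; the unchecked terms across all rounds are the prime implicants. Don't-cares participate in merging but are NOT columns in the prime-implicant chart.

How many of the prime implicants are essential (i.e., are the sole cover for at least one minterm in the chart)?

6

[col 0] 00000*, 00001*, 00011*, 00110*, 00111*, 10000*, 10001*, 10010*, 10100*, 10111*, 11000*, 11001*, 11010*, 11011*, 11100*
[col 1] -0000*, -0001*, -0111, 00-11, 000-1, 0000-*, 0011-, 1-000*, 1-001*, 1-010*, 1-100*, 10-00*, 100-0*, 1000-*, 11-00*, 110-0*, 110-1*, 1100-*, 1101-*
[col 2] -000-, 1--00, 1-0-0, 1-00-, 110--
Prime implicants: -000-, -0111, 00-11, 000-1, 0011-, 1--00, 1-0-0, 1-00-, 110--
PI chart (minterm → PIs covering it):
  0 | -000-  (sole → essential)
  1 | -000-,000-1
  3 | 00-11,000-1
  6 | 0011-  (sole → essential)
  7 | -0111,00-11,0011-
  16 | -000-,1--00,1-0-0,1-00-
  17 | -000-,1-00-
  18 | 1-0-0  (sole → essential)
  20 | 1--00  (sole → essential)
  23 | -0111  (sole → essential)
  25 | 1-00-,110--
  26 | 1-0-0,110--
  27 | 110--  (sole → essential)
  28 | 1--00  (sole → essential)
Essential prime implicants: -000-, -0111, 0011-, 1--00, 1-0-0, 110--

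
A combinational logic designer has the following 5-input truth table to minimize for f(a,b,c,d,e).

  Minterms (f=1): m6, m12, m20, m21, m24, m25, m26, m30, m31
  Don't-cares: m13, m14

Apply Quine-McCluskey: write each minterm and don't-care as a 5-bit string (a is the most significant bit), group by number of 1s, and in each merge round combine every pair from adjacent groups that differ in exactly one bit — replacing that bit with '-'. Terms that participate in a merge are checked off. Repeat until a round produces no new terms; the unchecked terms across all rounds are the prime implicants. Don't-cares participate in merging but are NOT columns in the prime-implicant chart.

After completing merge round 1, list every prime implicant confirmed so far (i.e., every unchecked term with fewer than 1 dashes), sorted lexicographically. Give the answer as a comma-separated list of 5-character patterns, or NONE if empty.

Round 0: 00110✓ 01100✓ 01101✓ 01110✓ 10100✓ 10101✓ 11000✓ 11001✓ 11010✓ 11110✓ 11111✓
Round 1: -1110 0-110 011-0 0110- 1010- 11-10 110-0 1100- 1111-
PIs = {-1110, 0-110, 011-0, 0110-, 1010-, 11-10, 110-0, 1100-, 1111-}

NONE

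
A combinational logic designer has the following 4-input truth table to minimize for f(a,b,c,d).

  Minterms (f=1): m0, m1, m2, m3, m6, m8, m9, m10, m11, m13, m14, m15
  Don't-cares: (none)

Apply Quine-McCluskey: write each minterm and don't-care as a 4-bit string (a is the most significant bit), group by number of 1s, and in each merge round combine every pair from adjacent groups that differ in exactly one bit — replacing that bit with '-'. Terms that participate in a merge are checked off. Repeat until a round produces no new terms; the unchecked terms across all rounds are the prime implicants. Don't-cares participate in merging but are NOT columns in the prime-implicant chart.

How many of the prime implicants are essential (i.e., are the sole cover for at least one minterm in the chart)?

3

size-2^0 implicants → 0000(✓)  0001(✓)  0010(✓)  0011(✓)  0110(✓)  1000(✓)  1001(✓)  1010(✓)  1011(✓)  1101(✓)  1110(✓)  1111(✓)
size-2^1 implicants → -000(✓)  -001(✓)  -010(✓)  -011(✓)  -110(✓)  0-10(✓)  00-0(✓)  00-1(✓)  000-(✓)  001-(✓)  1-01(✓)  1-10(✓)  1-11(✓)  10-0(✓)  10-1(✓)  100-(✓)  101-(✓)  11-1(✓)  111-(✓)
size-2^2 implicants → --10  -0-0(✓)  -0-1(✓)  -00-(✓)  -01-(✓)  00--(✓)  1--1  1-1-  10--(✓)
size-2^3 implicants → -0--
Unchecked terms (primes): --10, -0--, 1--1, 1-1-
Minterm coverage:
  m0 ⊆ -0-- [E]
  m1 ⊆ -0-- [E]
  m2 ⊆ --10,-0--
  m3 ⊆ -0-- [E]
  m6 ⊆ --10 [E]
  m8 ⊆ -0-- [E]
  m9 ⊆ -0--,1--1
  m10 ⊆ --10,-0--,1-1-
  m11 ⊆ -0--,1--1,1-1-
  m13 ⊆ 1--1 [E]
  m14 ⊆ --10,1-1-
  m15 ⊆ 1--1,1-1-
E = {--10, -0--, 1--1}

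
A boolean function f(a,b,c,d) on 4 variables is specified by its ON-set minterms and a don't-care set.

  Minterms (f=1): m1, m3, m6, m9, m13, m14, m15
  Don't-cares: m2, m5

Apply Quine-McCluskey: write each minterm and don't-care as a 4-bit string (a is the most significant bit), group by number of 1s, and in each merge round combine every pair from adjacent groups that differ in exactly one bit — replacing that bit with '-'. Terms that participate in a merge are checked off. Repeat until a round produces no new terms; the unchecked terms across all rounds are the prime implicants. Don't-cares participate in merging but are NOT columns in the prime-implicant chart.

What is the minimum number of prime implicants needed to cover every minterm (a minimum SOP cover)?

4

size-2^0 implicants → 0001(✓)  0010(✓)  0011(✓)  0101(✓)  0110(✓)  1001(✓)  1101(✓)  1110(✓)  1111(✓)
size-2^1 implicants → -001(✓)  -101(✓)  -110  0-01(✓)  0-10  00-1  001-  1-01(✓)  11-1  111-
size-2^2 implicants → --01
Unchecked terms (primes): --01, -110, 0-10, 00-1, 001-, 11-1, 111-
Minterm coverage:
  m1 ⊆ --01,00-1
  m3 ⊆ 00-1,001-
  m6 ⊆ -110,0-10
  m9 ⊆ --01 [E]
  m13 ⊆ --01,11-1
  m14 ⊆ -110,111-
  m15 ⊆ 11-1,111-
E = {--01}
Petrick residual → -110, 00-1, 11-1
Cover = c'd + bcd' + a'b'd + abd  |cover|=4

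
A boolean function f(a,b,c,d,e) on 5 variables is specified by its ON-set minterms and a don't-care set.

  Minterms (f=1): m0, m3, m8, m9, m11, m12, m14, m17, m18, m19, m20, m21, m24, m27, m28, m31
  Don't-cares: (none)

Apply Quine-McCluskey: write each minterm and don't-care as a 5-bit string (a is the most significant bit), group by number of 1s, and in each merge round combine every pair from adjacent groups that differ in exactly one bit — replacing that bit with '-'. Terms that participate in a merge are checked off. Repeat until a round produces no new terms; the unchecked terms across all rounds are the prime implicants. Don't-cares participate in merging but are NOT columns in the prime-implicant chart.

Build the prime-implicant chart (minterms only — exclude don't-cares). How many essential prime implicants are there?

6

[col 0] 00000*, 00011*, 01000*, 01001*, 01011*, 01100*, 01110*, 10001*, 10010*, 10011*, 10100*, 10101*, 11000*, 11011*, 11100*, 11111*
[col 1] -0011*, -1000*, -1011*, -1100*, 0-000, 0-011*, 01-00*, 010-1, 0100-, 011-0, 1-011*, 1-100, 10-01, 100-1, 1001-, 1010-, 11-00*, 11-11
[col 2] --011, -1-00
Prime implicants: --011, -1-00, 0-000, 010-1, 0100-, 011-0, 1-100, 10-01, 100-1, 1001-, 1010-, 11-11
PI chart (minterm → PIs covering it):
  0 | 0-000  (sole → essential)
  3 | --011  (sole → essential)
  8 | -1-00,0-000,0100-
  9 | 010-1,0100-
  11 | --011,010-1
  12 | -1-00,011-0
  14 | 011-0  (sole → essential)
  17 | 10-01,100-1
  18 | 1001-  (sole → essential)
  19 | --011,100-1,1001-
  20 | 1-100,1010-
  21 | 10-01,1010-
  24 | -1-00  (sole → essential)
  27 | --011,11-11
  28 | -1-00,1-100
  31 | 11-11  (sole → essential)
Essential prime implicants: --011, -1-00, 0-000, 011-0, 1001-, 11-11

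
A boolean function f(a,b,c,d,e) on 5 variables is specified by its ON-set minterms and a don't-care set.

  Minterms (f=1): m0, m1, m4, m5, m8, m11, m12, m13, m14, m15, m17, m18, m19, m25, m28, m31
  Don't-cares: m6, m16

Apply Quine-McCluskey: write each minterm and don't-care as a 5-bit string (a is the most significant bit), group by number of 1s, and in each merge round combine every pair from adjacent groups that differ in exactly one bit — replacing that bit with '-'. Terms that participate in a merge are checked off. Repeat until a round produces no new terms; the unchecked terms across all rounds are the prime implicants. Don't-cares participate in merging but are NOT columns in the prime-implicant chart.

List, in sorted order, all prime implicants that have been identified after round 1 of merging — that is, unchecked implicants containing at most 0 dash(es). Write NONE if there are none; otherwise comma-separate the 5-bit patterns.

Round 0: 00000✓ 00001✓ 00100✓ 00101✓ 00110✓ 01000✓ 01011✓ 01100✓ 01101✓ 01110✓ 01111✓ 10000✓ 10001✓ 10010✓ 10011✓ 11001✓ 11100✓ 11111✓
Round 1: -0000✓ -0001✓ -1100 -1111 0-000✓ 0-100✓ 0-101✓ 0-110✓ 00-00✓ 00-01✓ 0000-✓ 001-0✓ 0010-✓ 01-00✓ 01-11 011-0✓ 011-1✓ 0110-✓ 0111-✓ 1-001 100-0✓ 100-1✓ 1000-✓ 1001-✓
Round 2: -000- 0--00 0-1-0 0-10- 00-0- 011-- 100--
PIs = {-000-, -1100, -1111, 0--00, 0-1-0, 0-10-, 00-0-, 01-11, 011--, 1-001, 100--}

NONE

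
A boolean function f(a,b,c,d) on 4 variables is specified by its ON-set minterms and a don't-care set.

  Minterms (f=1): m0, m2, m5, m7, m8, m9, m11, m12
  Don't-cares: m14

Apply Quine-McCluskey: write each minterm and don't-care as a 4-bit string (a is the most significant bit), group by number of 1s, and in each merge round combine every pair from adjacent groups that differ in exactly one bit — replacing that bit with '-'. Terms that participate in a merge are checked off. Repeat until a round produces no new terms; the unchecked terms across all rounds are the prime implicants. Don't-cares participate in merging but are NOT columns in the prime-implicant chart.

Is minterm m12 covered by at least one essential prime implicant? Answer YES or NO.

NO

[col 0] 0000*, 0010*, 0101*, 0111*, 1000*, 1001*, 1011*, 1100*, 1110*
[col 1] -000, 00-0, 01-1, 1-00, 10-1, 100-, 11-0
Prime implicants: -000, 00-0, 01-1, 1-00, 10-1, 100-, 11-0
PI chart (minterm → PIs covering it):
  0 | -000,00-0
  2 | 00-0  (sole → essential)
  5 | 01-1  (sole → essential)
  7 | 01-1  (sole → essential)
  8 | -000,1-00,100-
  9 | 10-1,100-
  11 | 10-1  (sole → essential)
  12 | 1-00,11-0
Essential prime implicants: 00-0, 01-1, 10-1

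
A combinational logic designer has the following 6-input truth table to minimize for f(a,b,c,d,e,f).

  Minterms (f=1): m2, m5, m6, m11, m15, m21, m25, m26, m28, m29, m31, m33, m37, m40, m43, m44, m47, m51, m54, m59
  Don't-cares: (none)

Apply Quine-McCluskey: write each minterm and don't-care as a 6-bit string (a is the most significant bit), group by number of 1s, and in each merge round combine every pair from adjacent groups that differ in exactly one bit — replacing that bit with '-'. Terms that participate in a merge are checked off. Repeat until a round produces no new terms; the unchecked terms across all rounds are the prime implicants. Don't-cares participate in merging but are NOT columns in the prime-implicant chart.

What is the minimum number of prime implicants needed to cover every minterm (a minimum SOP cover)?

size-2^0 implicants → 000010(✓)  000101(✓)  000110(✓)  001011(✓)  001111(✓)  010101(✓)  011001(✓)  011010  011100(✓)  011101(✓)  011111(✓)  100001(✓)  100101(✓)  101000(✓)  101011(✓)  101100(✓)  101111(✓)  110011(✓)  110110  111011(✓)
size-2^1 implicants → -00101  -01011(✓)  -01111(✓)  0-0101  0-1111  000-10  001-11(✓)  01-101  011-01  0111-1  01110-  1-1011  100-01  101-00  101-11(✓)  11-011
size-2^2 implicants → -01-11
Unchecked terms (primes): -00101, -01-11, 0-0101, 0-1111, 000-10, 01-101, 011-01, 011010, 0111-1, 01110-, 1-1011, 100-01, 101-00, 11-011, 110110
Minterm coverage:
  m2 ⊆ 000-10 [E]
  m5 ⊆ -00101,0-0101
  m6 ⊆ 000-10 [E]
  m11 ⊆ -01-11 [E]
  m15 ⊆ -01-11,0-1111
  m21 ⊆ 0-0101,01-101
  m25 ⊆ 011-01 [E]
  m26 ⊆ 011010 [E]
  m28 ⊆ 01110- [E]
  m29 ⊆ 01-101,011-01,0111-1,01110-
  m31 ⊆ 0-1111,0111-1
  m33 ⊆ 100-01 [E]
  m37 ⊆ -00101,100-01
  m40 ⊆ 101-00 [E]
  m43 ⊆ -01-11,1-1011
  m44 ⊆ 101-00 [E]
  m47 ⊆ -01-11 [E]
  m51 ⊆ 11-011 [E]
  m54 ⊆ 110110 [E]
  m59 ⊆ 1-1011,11-011
E = {-01-11, 000-10, 011-01, 011010, 01110-, 100-01, 101-00, 11-011, 110110}
Petrick residual → 0-0101, 0-1111
Cover = b'cef + a'c'de'f + a'cdef + a'b'c'ef' + a'bce'f + a'bcd'ef' + a'bcde' + ab'c'e'f + ab'ce'f' + abd'ef + abc'def'  |cover|=11

11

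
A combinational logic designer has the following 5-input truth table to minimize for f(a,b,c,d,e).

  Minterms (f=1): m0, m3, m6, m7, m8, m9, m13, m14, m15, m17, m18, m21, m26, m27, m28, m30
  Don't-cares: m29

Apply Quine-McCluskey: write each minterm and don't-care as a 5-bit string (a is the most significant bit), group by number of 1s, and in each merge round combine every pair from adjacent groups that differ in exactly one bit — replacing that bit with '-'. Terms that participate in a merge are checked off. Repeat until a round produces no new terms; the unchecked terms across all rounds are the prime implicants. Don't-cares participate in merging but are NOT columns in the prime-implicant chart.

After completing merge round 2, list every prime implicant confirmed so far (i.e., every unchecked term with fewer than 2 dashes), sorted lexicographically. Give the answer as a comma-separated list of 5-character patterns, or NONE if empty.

size-2^0 implicants → 00000(✓)  00011(✓)  00110(✓)  00111(✓)  01000(✓)  01001(✓)  01101(✓)  01110(✓)  01111(✓)  10001(✓)  10010(✓)  10101(✓)  11010(✓)  11011(✓)  11100(✓)  11101(✓)  11110(✓)
size-2^1 implicants → -1101  -1110  0-000  0-110(✓)  0-111(✓)  00-11  0011-(✓)  01-01  0100-  011-1  0111-(✓)  1-010  1-101  10-01  11-10  1101-  111-0  1110-
size-2^2 implicants → 0-11-
Unchecked terms (primes): -1101, -1110, 0-000, 0-11-, 00-11, 01-01, 0100-, 011-1, 1-010, 1-101, 10-01, 11-10, 1101-, 111-0, 1110-

-1101, -1110, 0-000, 00-11, 01-01, 0100-, 011-1, 1-010, 1-101, 10-01, 11-10, 1101-, 111-0, 1110-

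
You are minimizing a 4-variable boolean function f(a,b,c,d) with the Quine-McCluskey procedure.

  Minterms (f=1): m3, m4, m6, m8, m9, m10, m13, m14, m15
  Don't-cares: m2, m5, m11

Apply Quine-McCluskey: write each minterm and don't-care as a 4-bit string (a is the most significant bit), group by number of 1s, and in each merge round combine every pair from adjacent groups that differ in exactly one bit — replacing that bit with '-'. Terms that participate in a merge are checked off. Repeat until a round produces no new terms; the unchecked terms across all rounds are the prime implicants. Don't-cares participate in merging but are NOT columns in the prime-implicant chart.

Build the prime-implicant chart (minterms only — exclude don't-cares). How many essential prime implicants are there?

size-2^0 implicants → 0010(✓)  0011(✓)  0100(✓)  0101(✓)  0110(✓)  1000(✓)  1001(✓)  1010(✓)  1011(✓)  1101(✓)  1110(✓)  1111(✓)
size-2^1 implicants → -010(✓)  -011(✓)  -101  -110(✓)  0-10(✓)  001-(✓)  01-0  010-  1-01(✓)  1-10(✓)  1-11(✓)  10-0(✓)  10-1(✓)  100-(✓)  101-(✓)  11-1(✓)  111-(✓)
size-2^2 implicants → --10  -01-  1--1  1-1-  10--
Unchecked terms (primes): --10, -01-, -101, 01-0, 010-, 1--1, 1-1-, 10--
Minterm coverage:
  m3 ⊆ -01- [E]
  m4 ⊆ 01-0,010-
  m6 ⊆ --10,01-0
  m8 ⊆ 10-- [E]
  m9 ⊆ 1--1,10--
  m10 ⊆ --10,-01-,1-1-,10--
  m13 ⊆ -101,1--1
  m14 ⊆ --10,1-1-
  m15 ⊆ 1--1,1-1-
E = {-01-, 10--}

2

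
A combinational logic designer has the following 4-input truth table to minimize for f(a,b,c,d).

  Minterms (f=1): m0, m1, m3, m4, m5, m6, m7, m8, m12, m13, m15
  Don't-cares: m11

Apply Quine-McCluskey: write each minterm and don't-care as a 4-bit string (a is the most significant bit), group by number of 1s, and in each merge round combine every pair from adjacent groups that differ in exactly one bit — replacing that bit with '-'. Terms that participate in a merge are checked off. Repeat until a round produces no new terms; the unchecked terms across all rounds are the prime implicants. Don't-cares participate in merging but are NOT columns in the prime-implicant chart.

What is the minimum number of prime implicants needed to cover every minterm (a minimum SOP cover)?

Round 0: 0000✓ 0001✓ 0011✓ 0100✓ 0101✓ 0110✓ 0111✓ 1000✓ 1011✓ 1100✓ 1101✓ 1111✓
Round 1: -000✓ -011✓ -100✓ -101✓ -111✓ 0-00✓ 0-01✓ 0-11✓ 00-1✓ 000-✓ 01-0✓ 01-1✓ 010-✓ 011-✓ 1-00✓ 1-11✓ 11-1✓ 110-✓
Round 2: --00 --11 -1-1 -10- 0--1 0-0- 01--
PIs = {--00, --11, -1-1, -10-, 0--1, 0-0-, 01--}
Coverage chart:
  m0: --00,0-0-
  m1: 0--1,0-0-
  m3: --11,0--1
  m4: --00,-10-,0-0-,01--
  m5: -1-1,-10-,0--1,0-0-,01--
  m6: 01-- ←essential
  m7: --11,-1-1,0--1,01--
  m8: --00 ←essential
  m12: --00,-10-
  m13: -1-1,-10-
  m15: --11,-1-1
Essential: --00, 01--
Petrick residual → -1-1, 0--1
Min cover (4 terms): c'd' + bd + a'd + a'b

4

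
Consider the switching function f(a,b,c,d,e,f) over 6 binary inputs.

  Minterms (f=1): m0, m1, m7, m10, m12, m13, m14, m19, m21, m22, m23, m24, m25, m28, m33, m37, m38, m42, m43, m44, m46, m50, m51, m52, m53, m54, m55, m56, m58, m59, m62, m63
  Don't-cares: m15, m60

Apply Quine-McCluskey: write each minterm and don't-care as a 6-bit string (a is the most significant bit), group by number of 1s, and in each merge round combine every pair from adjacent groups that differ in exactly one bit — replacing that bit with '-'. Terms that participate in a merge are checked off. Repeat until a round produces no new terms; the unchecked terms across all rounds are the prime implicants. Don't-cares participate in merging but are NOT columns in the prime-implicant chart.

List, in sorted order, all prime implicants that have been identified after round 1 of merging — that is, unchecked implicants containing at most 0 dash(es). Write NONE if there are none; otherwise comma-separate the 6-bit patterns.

size-2^0 implicants → 000000(✓)  000001(✓)  000111(✓)  001010(✓)  001100(✓)  001101(✓)  001110(✓)  001111(✓)  010011(✓)  010101(✓)  010110(✓)  010111(✓)  011000(✓)  011001(✓)  011100(✓)  100001(✓)  100101(✓)  100110(✓)  101010(✓)  101011(✓)  101100(✓)  101110(✓)  110010(✓)  110011(✓)  110100(✓)  110101(✓)  110110(✓)  110111(✓)  111000(✓)  111010(✓)  111011(✓)  111100(✓)  111110(✓)  111111(✓)
size-2^1 implicants → -00001  -01010(✓)  -01100(✓)  -01110(✓)  -10011(✓)  -10101(✓)  -10110(✓)  -10111(✓)  -11000(✓)  -11100(✓)  0-0111  0-1100(✓)  00-111  00000-  001-10(✓)  0011-0(✓)  0011-1(✓)  00110-(✓)  00111-(✓)  010-11(✓)  0101-1(✓)  01011-(✓)  011-00(✓)  01100-  1-0101  1-0110(✓)  1-1010(✓)  1-1011(✓)  1-1100(✓)  1-1110(✓)  10-110(✓)  100-01  101-10(✓)  10101-(✓)  1011-0(✓)  11-010(✓)  11-011(✓)  11-100(✓)  11-110(✓)  11-111(✓)  110-10(✓)  110-11(✓)  11001-(✓)  1101-0(✓)  1101-1(✓)  11010-(✓)  11011-(✓)  111-00(✓)  111-10(✓)  111-11(✓)  1110-0(✓)  11101-(✓)  1111-0(✓)  11111-(✓)
size-2^2 implicants → --1100  -01-10  -011-0  -10-11  -101-1  -1011-  -11-00  0011--  1--110  1-1-10  1-101-  1-11-0  11--10(✓)  11--11(✓)  11-01-(✓)  11-1-0  11-11-(✓)  110-1-(✓)  1101--  111--0  111-1-(✓)
size-2^3 implicants → 11--1-
Unchecked terms (primes): --1100, -00001, -01-10, -011-0, -10-11, -101-1, -1011-, -11-00, 0-0111, 00-111, 00000-, 0011--, 01100-, 1--110, 1-0101, 1-1-10, 1-101-, 1-11-0, 100-01, 11--1-, 11-1-0, 1101--, 111--0

NONE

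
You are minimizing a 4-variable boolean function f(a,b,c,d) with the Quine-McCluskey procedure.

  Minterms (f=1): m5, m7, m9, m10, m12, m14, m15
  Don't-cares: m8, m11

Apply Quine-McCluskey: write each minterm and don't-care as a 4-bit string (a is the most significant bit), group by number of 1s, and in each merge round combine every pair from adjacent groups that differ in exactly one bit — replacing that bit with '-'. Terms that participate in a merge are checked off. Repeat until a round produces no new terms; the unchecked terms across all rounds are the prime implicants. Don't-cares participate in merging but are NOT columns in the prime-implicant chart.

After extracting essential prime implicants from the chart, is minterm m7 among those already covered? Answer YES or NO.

YES

size-2^0 implicants → 0101(✓)  0111(✓)  1000(✓)  1001(✓)  1010(✓)  1011(✓)  1100(✓)  1110(✓)  1111(✓)
size-2^1 implicants → -111  01-1  1-00(✓)  1-10(✓)  1-11(✓)  10-0(✓)  10-1(✓)  100-(✓)  101-(✓)  11-0(✓)  111-(✓)
size-2^2 implicants → 1--0  1-1-  10--
Unchecked terms (primes): -111, 01-1, 1--0, 1-1-, 10--
Minterm coverage:
  m5 ⊆ 01-1 [E]
  m7 ⊆ -111,01-1
  m9 ⊆ 10-- [E]
  m10 ⊆ 1--0,1-1-,10--
  m12 ⊆ 1--0 [E]
  m14 ⊆ 1--0,1-1-
  m15 ⊆ -111,1-1-
E = {01-1, 1--0, 10--}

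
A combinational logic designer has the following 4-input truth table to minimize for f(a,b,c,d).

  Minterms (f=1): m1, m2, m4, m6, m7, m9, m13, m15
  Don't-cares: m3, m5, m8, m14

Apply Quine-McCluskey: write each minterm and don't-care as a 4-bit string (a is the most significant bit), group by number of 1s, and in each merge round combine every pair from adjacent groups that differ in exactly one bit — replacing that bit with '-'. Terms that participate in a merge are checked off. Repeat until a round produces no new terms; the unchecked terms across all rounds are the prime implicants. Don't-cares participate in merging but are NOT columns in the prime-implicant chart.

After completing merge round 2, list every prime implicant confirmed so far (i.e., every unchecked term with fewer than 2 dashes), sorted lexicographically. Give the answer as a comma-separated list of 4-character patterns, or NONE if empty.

[col 0] 0001*, 0010*, 0011*, 0100*, 0101*, 0110*, 0111*, 1000*, 1001*, 1101*, 1110*, 1111*
[col 1] -001*, -101*, -110*, -111*, 0-01*, 0-10*, 0-11*, 00-1*, 001-*, 01-0*, 01-1*, 010-*, 011-*, 1-01*, 100-, 11-1*, 111-*
[col 2] --01, -1-1, -11-, 0--1, 0-1-, 01--
Prime implicants: --01, -1-1, -11-, 0--1, 0-1-, 01--, 100-

100-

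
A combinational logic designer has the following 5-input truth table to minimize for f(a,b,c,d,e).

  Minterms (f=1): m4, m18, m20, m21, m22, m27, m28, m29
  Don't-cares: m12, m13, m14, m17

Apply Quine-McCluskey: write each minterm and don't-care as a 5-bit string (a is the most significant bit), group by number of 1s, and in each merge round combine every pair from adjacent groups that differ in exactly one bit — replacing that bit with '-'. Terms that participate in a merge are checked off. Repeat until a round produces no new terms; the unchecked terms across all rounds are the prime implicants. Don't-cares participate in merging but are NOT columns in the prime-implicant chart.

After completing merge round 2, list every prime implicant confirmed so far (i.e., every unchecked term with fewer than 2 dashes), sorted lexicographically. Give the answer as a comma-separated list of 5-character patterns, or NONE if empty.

011-0, 10-01, 10-10, 101-0, 11011

size-2^0 implicants → 00100(✓)  01100(✓)  01101(✓)  01110(✓)  10001(✓)  10010(✓)  10100(✓)  10101(✓)  10110(✓)  11011  11100(✓)  11101(✓)
size-2^1 implicants → -0100(✓)  -1100(✓)  -1101(✓)  0-100(✓)  011-0  0110-(✓)  1-100(✓)  1-101(✓)  10-01  10-10  101-0  1010-(✓)  1110-(✓)
size-2^2 implicants → --100  -110-  1-10-
Unchecked terms (primes): --100, -110-, 011-0, 1-10-, 10-01, 10-10, 101-0, 11011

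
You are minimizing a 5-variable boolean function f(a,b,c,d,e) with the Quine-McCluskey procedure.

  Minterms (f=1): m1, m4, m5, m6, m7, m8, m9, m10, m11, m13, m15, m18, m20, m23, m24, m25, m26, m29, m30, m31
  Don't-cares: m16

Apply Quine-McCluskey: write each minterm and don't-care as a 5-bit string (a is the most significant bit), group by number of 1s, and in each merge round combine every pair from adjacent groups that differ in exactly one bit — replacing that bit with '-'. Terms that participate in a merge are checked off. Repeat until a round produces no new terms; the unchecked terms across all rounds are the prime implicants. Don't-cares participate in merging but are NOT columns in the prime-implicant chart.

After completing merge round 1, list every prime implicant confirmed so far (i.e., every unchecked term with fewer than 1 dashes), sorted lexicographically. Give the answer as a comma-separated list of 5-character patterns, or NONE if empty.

NONE

size-2^0 implicants → 00001(✓)  00100(✓)  00101(✓)  00110(✓)  00111(✓)  01000(✓)  01001(✓)  01010(✓)  01011(✓)  01101(✓)  01111(✓)  10000(✓)  10010(✓)  10100(✓)  10111(✓)  11000(✓)  11001(✓)  11010(✓)  11101(✓)  11110(✓)  11111(✓)
size-2^1 implicants → -0100  -0111(✓)  -1000(✓)  -1001(✓)  -1010(✓)  -1101(✓)  -1111(✓)  0-001(✓)  0-101(✓)  0-111(✓)  00-01(✓)  001-0(✓)  001-1(✓)  0010-(✓)  0011-(✓)  01-01(✓)  01-11(✓)  010-0(✓)  010-1(✓)  0100-(✓)  0101-(✓)  011-1(✓)  1-000(✓)  1-010(✓)  1-111(✓)  10-00  100-0(✓)  11-01(✓)  11-10  110-0(✓)  1100-(✓)  111-1(✓)  1111-
size-2^2 implicants → --111  -1-01  -10-0  -100-  -11-1  0--01  0-1-1  001--  01--1  010--  1-0-0
Unchecked terms (primes): --111, -0100, -1-01, -10-0, -100-, -11-1, 0--01, 0-1-1, 001--, 01--1, 010--, 1-0-0, 10-00, 11-10, 1111-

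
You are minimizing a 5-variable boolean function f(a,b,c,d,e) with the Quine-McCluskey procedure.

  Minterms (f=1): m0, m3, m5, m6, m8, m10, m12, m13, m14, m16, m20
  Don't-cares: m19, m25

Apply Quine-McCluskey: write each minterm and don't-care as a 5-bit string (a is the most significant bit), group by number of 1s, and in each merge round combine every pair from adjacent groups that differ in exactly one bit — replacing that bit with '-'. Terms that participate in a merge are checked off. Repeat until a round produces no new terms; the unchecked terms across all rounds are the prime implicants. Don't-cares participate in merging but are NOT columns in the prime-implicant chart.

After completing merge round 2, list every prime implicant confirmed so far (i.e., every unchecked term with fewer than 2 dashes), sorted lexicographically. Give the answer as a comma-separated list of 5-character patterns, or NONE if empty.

size-2^0 implicants → 00000(✓)  00011(✓)  00101(✓)  00110(✓)  01000(✓)  01010(✓)  01100(✓)  01101(✓)  01110(✓)  10000(✓)  10011(✓)  10100(✓)  11001
size-2^1 implicants → -0000  -0011  0-000  0-101  0-110  01-00(✓)  01-10(✓)  010-0(✓)  011-0(✓)  0110-  10-00
size-2^2 implicants → 01--0
Unchecked terms (primes): -0000, -0011, 0-000, 0-101, 0-110, 01--0, 0110-, 10-00, 11001

-0000, -0011, 0-000, 0-101, 0-110, 0110-, 10-00, 11001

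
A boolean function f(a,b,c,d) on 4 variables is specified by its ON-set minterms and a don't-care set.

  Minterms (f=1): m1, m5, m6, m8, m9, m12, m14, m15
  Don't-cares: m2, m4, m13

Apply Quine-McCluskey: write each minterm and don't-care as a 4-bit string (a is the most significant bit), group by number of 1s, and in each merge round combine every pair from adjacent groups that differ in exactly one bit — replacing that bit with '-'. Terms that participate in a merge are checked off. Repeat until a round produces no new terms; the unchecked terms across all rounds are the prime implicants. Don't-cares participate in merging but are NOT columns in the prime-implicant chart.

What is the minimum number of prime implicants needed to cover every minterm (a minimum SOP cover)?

[col 0] 0001*, 0010*, 0100*, 0101*, 0110*, 1000*, 1001*, 1100*, 1101*, 1110*, 1111*
[col 1] -001*, -100*, -101*, -110*, 0-01*, 0-10, 01-0*, 010-*, 1-00*, 1-01*, 100-*, 11-0*, 11-1*, 110-*, 111-*
[col 2] --01, -1-0, -10-, 1-0-, 11--
Prime implicants: --01, -1-0, -10-, 0-10, 1-0-, 11--
PI chart (minterm → PIs covering it):
  1 | --01  (sole → essential)
  5 | --01,-10-
  6 | -1-0,0-10
  8 | 1-0-  (sole → essential)
  9 | --01,1-0-
  12 | -1-0,-10-,1-0-,11--
  14 | -1-0,11--
  15 | 11--  (sole → essential)
Essential prime implicants: --01, 1-0-, 11--
Petrick residual → -1-0
Minimum SOP uses 4 PIs: c'd + bd' + ac' + ab

4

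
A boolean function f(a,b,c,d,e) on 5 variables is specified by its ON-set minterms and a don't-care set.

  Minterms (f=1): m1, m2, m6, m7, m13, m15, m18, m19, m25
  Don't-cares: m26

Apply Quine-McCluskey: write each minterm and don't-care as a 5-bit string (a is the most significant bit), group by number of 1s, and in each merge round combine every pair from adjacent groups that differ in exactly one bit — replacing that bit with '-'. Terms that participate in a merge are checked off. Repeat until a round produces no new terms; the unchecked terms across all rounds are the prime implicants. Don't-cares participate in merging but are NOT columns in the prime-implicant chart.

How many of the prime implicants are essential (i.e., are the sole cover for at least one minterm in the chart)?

4

Round 0: 00001 00010✓ 00110✓ 00111✓ 01101✓ 01111✓ 10010✓ 10011✓ 11001 11010✓
Round 1: -0010 0-111 00-10 0011- 011-1 1-010 1001-
PIs = {-0010, 0-111, 00-10, 00001, 0011-, 011-1, 1-010, 1001-, 11001}
Coverage chart:
  m1: 00001 ←essential
  m2: -0010,00-10
  m6: 00-10,0011-
  m7: 0-111,0011-
  m13: 011-1 ←essential
  m15: 0-111,011-1
  m18: -0010,1-010,1001-
  m19: 1001- ←essential
  m25: 11001 ←essential
Essential: 00001, 011-1, 1001-, 11001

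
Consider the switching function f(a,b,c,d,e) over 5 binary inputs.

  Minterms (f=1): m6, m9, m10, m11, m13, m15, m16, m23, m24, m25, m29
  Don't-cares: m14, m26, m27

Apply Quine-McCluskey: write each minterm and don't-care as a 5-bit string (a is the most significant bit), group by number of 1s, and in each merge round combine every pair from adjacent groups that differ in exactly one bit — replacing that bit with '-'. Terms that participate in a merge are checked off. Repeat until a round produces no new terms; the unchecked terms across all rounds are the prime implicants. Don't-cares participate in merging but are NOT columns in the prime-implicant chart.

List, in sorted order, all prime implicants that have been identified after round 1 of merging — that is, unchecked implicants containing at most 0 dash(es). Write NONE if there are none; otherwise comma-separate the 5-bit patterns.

10111

Round 0: 00110✓ 01001✓ 01010✓ 01011✓ 01101✓ 01110✓ 01111✓ 10000✓ 10111 11000✓ 11001✓ 11010✓ 11011✓ 11101✓
Round 1: -1001✓ -1010✓ -1011✓ -1101✓ 0-110 01-01✓ 01-10✓ 01-11✓ 010-1✓ 0101-✓ 011-1✓ 0111-✓ 1-000 11-01✓ 110-0✓ 110-1✓ 1100-✓ 1101-✓
Round 2: -1-01 -10-1 -101- 01--1 01-1- 110--
PIs = {-1-01, -10-1, -101-, 0-110, 01--1, 01-1-, 1-000, 10111, 110--}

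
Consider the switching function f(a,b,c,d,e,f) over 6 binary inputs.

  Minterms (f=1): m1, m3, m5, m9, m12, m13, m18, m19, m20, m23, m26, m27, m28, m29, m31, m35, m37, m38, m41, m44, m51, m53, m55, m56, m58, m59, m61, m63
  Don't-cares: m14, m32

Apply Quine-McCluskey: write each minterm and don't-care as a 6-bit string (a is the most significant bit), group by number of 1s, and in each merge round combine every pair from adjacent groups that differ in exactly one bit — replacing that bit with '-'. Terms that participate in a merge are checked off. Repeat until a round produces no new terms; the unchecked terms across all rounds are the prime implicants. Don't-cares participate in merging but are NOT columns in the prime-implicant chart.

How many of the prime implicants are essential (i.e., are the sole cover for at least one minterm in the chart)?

8

Round 0: 000001✓ 000011✓ 000101✓ 001001✓ 001100✓ 001101✓ 001110✓ 010010✓ 010011✓ 010100✓ 010111✓ 011010✓ 011011✓ 011100✓ 011101✓ 011111✓ 100000 100011✓ 100101✓ 100110 101001✓ 101100✓ 110011✓ 110101✓ 110111✓ 111000✓ 111010✓ 111011✓ 111101✓ 111111✓
Round 1: -00011✓ -00101 -01001 -01100 -10011✓ -10111✓ -11010✓ -11011✓ -11101✓ -11111✓ 0-0011✓ 0-1100✓ 0-1101✓ 00-001✓ 00-101✓ 000-01✓ 0000-1 001-01✓ 0011-0 00110-✓ 01-010✓ 01-011✓ 01-100 01-111✓ 010-11✓ 01001-✓ 011-11✓ 01101-✓ 0111-1✓ 01110-✓ 1-0011✓ 1-0101 11-011✓ 11-101✓ 11-111✓ 110-11✓ 1101-1✓ 111-11✓ 1110-0 11101-✓ 1111-1✓
Round 2: --0011 -1-011✓ -1-111✓ -10-11✓ -11-11✓ -1101- -111-1 0-110- 00--01 01--11✓ 01-01- 11--11✓ 11-1-1
Round 3: -1--11
PIs = {--0011, -00101, -01001, -01100, -1--11, -1101-, -111-1, 0-110-, 00--01, 0000-1, 0011-0, 01-01-, 01-100, 1-0101, 100000, 100110, 11-1-1, 1110-0}
Coverage chart:
  m1: 00--01,0000-1
  m3: --0011,0000-1
  m5: -00101,00--01
  m9: -01001,00--01
  m12: -01100,0-110-,0011-0
  m13: 0-110-,00--01
  m18: 01-01- ←essential
  m19: --0011,-1--11,01-01-
  m20: 01-100 ←essential
  m23: -1--11 ←essential
  m26: -1101-,01-01-
  m27: -1--11,-1101-,01-01-
  m28: 0-110-,01-100
  m29: -111-1,0-110-
  m31: -1--11,-111-1
  m35: --0011 ←essential
  m37: -00101,1-0101
  m38: 100110 ←essential
  m41: -01001 ←essential
  m44: -01100 ←essential
  m51: --0011,-1--11
  m53: 1-0101,11-1-1
  m55: -1--11,11-1-1
  m56: 1110-0 ←essential
  m58: -1101-,1110-0
  m59: -1--11,-1101-
  m61: -111-1,11-1-1
  m63: -1--11,-111-1,11-1-1
Essential: --0011, -01001, -01100, -1--11, 01-01-, 01-100, 100110, 1110-0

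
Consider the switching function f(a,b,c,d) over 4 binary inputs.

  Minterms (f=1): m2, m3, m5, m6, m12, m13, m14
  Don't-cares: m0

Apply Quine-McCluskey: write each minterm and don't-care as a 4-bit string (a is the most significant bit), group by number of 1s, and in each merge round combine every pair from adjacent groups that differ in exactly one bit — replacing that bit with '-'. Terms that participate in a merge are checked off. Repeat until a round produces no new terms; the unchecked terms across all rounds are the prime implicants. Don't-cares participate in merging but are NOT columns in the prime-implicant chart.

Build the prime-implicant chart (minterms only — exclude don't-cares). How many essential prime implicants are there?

2

[col 0] 0000*, 0010*, 0011*, 0101*, 0110*, 1100*, 1101*, 1110*
[col 1] -101, -110, 0-10, 00-0, 001-, 11-0, 110-
Prime implicants: -101, -110, 0-10, 00-0, 001-, 11-0, 110-
PI chart (minterm → PIs covering it):
  2 | 0-10,00-0,001-
  3 | 001-  (sole → essential)
  5 | -101  (sole → essential)
  6 | -110,0-10
  12 | 11-0,110-
  13 | -101,110-
  14 | -110,11-0
Essential prime implicants: -101, 001-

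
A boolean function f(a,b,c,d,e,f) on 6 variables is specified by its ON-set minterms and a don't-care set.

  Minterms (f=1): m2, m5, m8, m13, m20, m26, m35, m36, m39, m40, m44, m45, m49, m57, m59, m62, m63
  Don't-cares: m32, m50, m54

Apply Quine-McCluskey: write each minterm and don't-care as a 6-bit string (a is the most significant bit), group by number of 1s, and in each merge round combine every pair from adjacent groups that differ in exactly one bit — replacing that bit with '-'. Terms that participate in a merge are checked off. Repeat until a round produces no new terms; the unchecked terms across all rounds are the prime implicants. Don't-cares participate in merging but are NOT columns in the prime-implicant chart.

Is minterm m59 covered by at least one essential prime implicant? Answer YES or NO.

Round 0: 000010 000101✓ 001000✓ 001101✓ 010100 011010 100000✓ 100011✓ 100100✓ 100111✓ 101000✓ 101100✓ 101101✓ 110001✓ 110010✓ 110110✓ 111001✓ 111011✓ 111110✓ 111111✓
Round 1: -01000 -01101 00-101 10-000✓ 10-100✓ 100-00✓ 100-11 101-00✓ 10110- 11-001 11-110 110-10 111-11 1110-1 11111-
Round 2: 10--00
PIs = {-01000, -01101, 00-101, 000010, 010100, 011010, 10--00, 100-11, 10110-, 11-001, 11-110, 110-10, 111-11, 1110-1, 11111-}
Coverage chart:
  m2: 000010 ←essential
  m5: 00-101 ←essential
  m8: -01000 ←essential
  m13: -01101,00-101
  m20: 010100 ←essential
  m26: 011010 ←essential
  m35: 100-11 ←essential
  m36: 10--00 ←essential
  m39: 100-11 ←essential
  m40: -01000,10--00
  m44: 10--00,10110-
  m45: -01101,10110-
  m49: 11-001 ←essential
  m57: 11-001,1110-1
  m59: 111-11,1110-1
  m62: 11-110,11111-
  m63: 111-11,11111-
Essential: -01000, 00-101, 000010, 010100, 011010, 10--00, 100-11, 11-001

NO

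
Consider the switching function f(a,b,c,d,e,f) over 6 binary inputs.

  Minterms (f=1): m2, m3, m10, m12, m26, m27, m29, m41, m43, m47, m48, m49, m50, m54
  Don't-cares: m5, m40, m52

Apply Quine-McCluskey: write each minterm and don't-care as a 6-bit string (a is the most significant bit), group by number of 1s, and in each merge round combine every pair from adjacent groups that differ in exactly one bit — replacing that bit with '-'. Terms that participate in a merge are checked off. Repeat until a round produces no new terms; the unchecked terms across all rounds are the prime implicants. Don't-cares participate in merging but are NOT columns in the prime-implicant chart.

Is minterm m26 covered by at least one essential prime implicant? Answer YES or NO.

size-2^0 implicants → 000010(✓)  000011(✓)  000101  001010(✓)  001100  011010(✓)  011011(✓)  011101  101000(✓)  101001(✓)  101011(✓)  101111(✓)  110000(✓)  110001(✓)  110010(✓)  110100(✓)  110110(✓)
size-2^1 implicants → 0-1010  00-010  00001-  01101-  101-11  1010-1  10100-  110-00(✓)  110-10(✓)  1100-0(✓)  11000-  1101-0(✓)
size-2^2 implicants → 110--0
Unchecked terms (primes): 0-1010, 00-010, 00001-, 000101, 001100, 01101-, 011101, 101-11, 1010-1, 10100-, 110--0, 11000-
Minterm coverage:
  m2 ⊆ 00-010,00001-
  m3 ⊆ 00001- [E]
  m10 ⊆ 0-1010,00-010
  m12 ⊆ 001100 [E]
  m26 ⊆ 0-1010,01101-
  m27 ⊆ 01101- [E]
  m29 ⊆ 011101 [E]
  m41 ⊆ 1010-1,10100-
  m43 ⊆ 101-11,1010-1
  m47 ⊆ 101-11 [E]
  m48 ⊆ 110--0,11000-
  m49 ⊆ 11000- [E]
  m50 ⊆ 110--0 [E]
  m54 ⊆ 110--0 [E]
E = {00001-, 001100, 01101-, 011101, 101-11, 110--0, 11000-}

YES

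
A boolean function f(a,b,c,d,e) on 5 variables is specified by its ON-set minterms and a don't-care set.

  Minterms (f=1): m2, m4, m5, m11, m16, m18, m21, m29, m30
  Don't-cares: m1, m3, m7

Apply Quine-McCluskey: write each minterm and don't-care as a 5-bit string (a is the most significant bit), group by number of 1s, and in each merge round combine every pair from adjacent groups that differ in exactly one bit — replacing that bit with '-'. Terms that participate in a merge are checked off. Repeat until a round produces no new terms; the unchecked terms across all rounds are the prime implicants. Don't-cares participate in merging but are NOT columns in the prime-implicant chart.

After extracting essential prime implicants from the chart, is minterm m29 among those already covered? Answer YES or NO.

Round 0: 00001✓ 00010✓ 00011✓ 00100✓ 00101✓ 00111✓ 01011✓ 10000✓ 10010✓ 10101✓ 11101✓ 11110
Round 1: -0010 -0101 0-011 00-01✓ 00-11✓ 000-1✓ 0001- 001-1✓ 0010- 1-101 100-0
Round 2: 00--1
PIs = {-0010, -0101, 0-011, 00--1, 0001-, 0010-, 1-101, 100-0, 11110}
Coverage chart:
  m2: -0010,0001-
  m4: 0010- ←essential
  m5: -0101,00--1,0010-
  m11: 0-011 ←essential
  m16: 100-0 ←essential
  m18: -0010,100-0
  m21: -0101,1-101
  m29: 1-101 ←essential
  m30: 11110 ←essential
Essential: 0-011, 0010-, 1-101, 100-0, 11110

YES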